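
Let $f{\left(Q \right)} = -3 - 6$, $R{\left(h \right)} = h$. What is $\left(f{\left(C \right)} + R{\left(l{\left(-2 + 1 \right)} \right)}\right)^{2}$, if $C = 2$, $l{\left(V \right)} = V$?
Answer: $100$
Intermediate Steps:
$f{\left(Q \right)} = -9$ ($f{\left(Q \right)} = -3 - 6 = -9$)
$\left(f{\left(C \right)} + R{\left(l{\left(-2 + 1 \right)} \right)}\right)^{2} = \left(-9 + \left(-2 + 1\right)\right)^{2} = \left(-9 - 1\right)^{2} = \left(-10\right)^{2} = 100$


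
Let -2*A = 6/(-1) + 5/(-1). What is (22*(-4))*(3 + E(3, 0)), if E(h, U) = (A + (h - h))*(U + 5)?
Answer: -2684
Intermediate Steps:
A = 11/2 (A = -(6/(-1) + 5/(-1))/2 = -(6*(-1) + 5*(-1))/2 = -(-6 - 5)/2 = -½*(-11) = 11/2 ≈ 5.5000)
E(h, U) = 55/2 + 11*U/2 (E(h, U) = (11/2 + (h - h))*(U + 5) = (11/2 + 0)*(5 + U) = 11*(5 + U)/2 = 55/2 + 11*U/2)
(22*(-4))*(3 + E(3, 0)) = (22*(-4))*(3 + (55/2 + (11/2)*0)) = -88*(3 + (55/2 + 0)) = -88*(3 + 55/2) = -88*61/2 = -2684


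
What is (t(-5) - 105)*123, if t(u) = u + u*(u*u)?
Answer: -28905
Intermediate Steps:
t(u) = u + u**3 (t(u) = u + u*u**2 = u + u**3)
(t(-5) - 105)*123 = ((-5 + (-5)**3) - 105)*123 = ((-5 - 125) - 105)*123 = (-130 - 105)*123 = -235*123 = -28905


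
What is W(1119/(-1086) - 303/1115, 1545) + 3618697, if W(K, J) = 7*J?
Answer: 3629512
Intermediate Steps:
W(1119/(-1086) - 303/1115, 1545) + 3618697 = 7*1545 + 3618697 = 10815 + 3618697 = 3629512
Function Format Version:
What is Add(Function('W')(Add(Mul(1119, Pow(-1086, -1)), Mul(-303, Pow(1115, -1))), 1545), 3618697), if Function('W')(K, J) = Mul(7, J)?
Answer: 3629512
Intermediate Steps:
Add(Function('W')(Add(Mul(1119, Pow(-1086, -1)), Mul(-303, Pow(1115, -1))), 1545), 3618697) = Add(Mul(7, 1545), 3618697) = Add(10815, 3618697) = 3629512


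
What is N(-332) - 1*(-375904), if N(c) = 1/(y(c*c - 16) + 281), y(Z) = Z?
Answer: 41533257057/110489 ≈ 3.7590e+5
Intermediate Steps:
N(c) = 1/(265 + c**2) (N(c) = 1/((c*c - 16) + 281) = 1/((c**2 - 16) + 281) = 1/((-16 + c**2) + 281) = 1/(265 + c**2))
N(-332) - 1*(-375904) = 1/(265 + (-332)**2) - 1*(-375904) = 1/(265 + 110224) + 375904 = 1/110489 + 375904 = 41533257057/110489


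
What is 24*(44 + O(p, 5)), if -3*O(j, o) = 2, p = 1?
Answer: 1040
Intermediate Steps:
O(j, o) = -⅔ (O(j, o) = -⅓*2 = -⅔)
24*(44 + O(p, 5)) = 24*(44 - ⅔) = 24*(130/3) = 1040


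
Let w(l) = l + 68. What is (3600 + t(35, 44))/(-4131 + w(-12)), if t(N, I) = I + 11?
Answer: -731/815 ≈ -0.89693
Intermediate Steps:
w(l) = 68 + l
t(N, I) = 11 + I
(3600 + t(35, 44))/(-4131 + w(-12)) = (3600 + (11 + 44))/(-4131 + (68 - 12)) = (3600 + 55)/(-4131 + 56) = 3655/(-4075) = 3655*(-1/4075) = -731/815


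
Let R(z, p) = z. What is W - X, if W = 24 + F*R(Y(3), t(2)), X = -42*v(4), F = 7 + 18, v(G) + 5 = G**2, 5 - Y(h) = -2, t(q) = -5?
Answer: 661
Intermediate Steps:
Y(h) = 7 (Y(h) = 5 - 1*(-2) = 5 + 2 = 7)
v(G) = -5 + G**2
F = 25
X = -462 (X = -42*(-5 + 4**2) = -42*(-5 + 16) = -42*11 = -462)
W = 199 (W = 24 + 25*7 = 24 + 175 = 199)
W - X = 199 - 1*(-462) = 199 + 462 = 661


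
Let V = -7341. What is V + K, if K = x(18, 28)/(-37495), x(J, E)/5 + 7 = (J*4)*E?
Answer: -55052168/7499 ≈ -7341.3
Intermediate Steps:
x(J, E) = -35 + 20*E*J (x(J, E) = -35 + 5*((J*4)*E) = -35 + 5*((4*J)*E) = -35 + 5*(4*E*J) = -35 + 20*E*J)
K = -2009/7499 (K = (-35 + 20*28*18)/(-37495) = (-35 + 10080)*(-1/37495) = 10045*(-1/37495) = -2009/7499 ≈ -0.26790)
V + K = -7341 - 2009/7499 = -55052168/7499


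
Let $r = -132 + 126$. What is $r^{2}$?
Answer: $36$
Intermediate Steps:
$r = -6$
$r^{2} = \left(-6\right)^{2} = 36$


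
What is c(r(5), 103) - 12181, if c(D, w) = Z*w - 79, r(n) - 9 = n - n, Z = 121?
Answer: 203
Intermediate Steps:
r(n) = 9 (r(n) = 9 + (n - n) = 9 + 0 = 9)
c(D, w) = -79 + 121*w (c(D, w) = 121*w - 79 = -79 + 121*w)
c(r(5), 103) - 12181 = (-79 + 121*103) - 12181 = (-79 + 12463) - 12181 = 12384 - 12181 = 203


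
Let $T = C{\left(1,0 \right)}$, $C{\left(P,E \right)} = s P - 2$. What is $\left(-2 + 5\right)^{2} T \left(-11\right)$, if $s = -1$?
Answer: $297$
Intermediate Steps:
$C{\left(P,E \right)} = -2 - P$ ($C{\left(P,E \right)} = - P - 2 = -2 - P$)
$T = -3$ ($T = -2 - 1 = -3$)
$\left(-2 + 5\right)^{2} T \left(-11\right) = \left(-2 + 5\right)^{2} \left(-3\right) \left(-11\right) = 3^{2} \left(-3\right) \left(-11\right) = 9 \left(-3\right) \left(-11\right) = \left(-27\right) \left(-11\right) = 297$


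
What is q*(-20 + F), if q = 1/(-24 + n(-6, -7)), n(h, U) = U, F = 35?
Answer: -15/31 ≈ -0.48387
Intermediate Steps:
q = -1/31 (q = 1/(-24 - 7) = 1/(-31) = -1/31 ≈ -0.032258)
q*(-20 + F) = -(-20 + 35)/31 = -1/31*15 = -15/31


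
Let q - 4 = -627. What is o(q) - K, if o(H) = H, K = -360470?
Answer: 359847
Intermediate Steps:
q = -623 (q = 4 - 627 = -623)
o(q) - K = -623 - 1*(-360470) = -623 + 360470 = 359847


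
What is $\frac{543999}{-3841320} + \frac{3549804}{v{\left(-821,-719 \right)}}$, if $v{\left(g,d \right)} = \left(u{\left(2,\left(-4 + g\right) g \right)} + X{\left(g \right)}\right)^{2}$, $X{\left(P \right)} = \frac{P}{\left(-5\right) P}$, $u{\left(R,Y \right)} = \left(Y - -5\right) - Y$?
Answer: $\frac{1183673660377}{7682640} \approx 1.5407 \cdot 10^{5}$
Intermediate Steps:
$u{\left(R,Y \right)} = 5$ ($u{\left(R,Y \right)} = \left(Y + 5\right) - Y = \left(5 + Y\right) - Y = 5$)
$X{\left(P \right)} = - \frac{1}{5}$ ($X{\left(P \right)} = P \left(- \frac{1}{5 P}\right) = - \frac{1}{5}$)
$v{\left(g,d \right)} = \frac{576}{25}$ ($v{\left(g,d \right)} = \left(5 - \frac{1}{5}\right)^{2} = \left(\frac{24}{5}\right)^{2} = \frac{576}{25}$)
$\frac{543999}{-3841320} + \frac{3549804}{v{\left(-821,-719 \right)}} = \frac{543999}{-3841320} + \frac{3549804}{\frac{576}{25}} = 543999 \left(- \frac{1}{3841320}\right) + 3549804 \cdot \frac{25}{576} = - \frac{181333}{1280440} + \frac{7395425}{48} = \frac{1183673660377}{7682640}$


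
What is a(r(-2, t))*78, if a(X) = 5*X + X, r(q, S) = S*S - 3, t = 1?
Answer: -936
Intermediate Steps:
r(q, S) = -3 + S² (r(q, S) = S² - 3 = -3 + S²)
a(X) = 6*X
a(r(-2, t))*78 = (6*(-3 + 1²))*78 = (6*(-3 + 1))*78 = (6*(-2))*78 = -12*78 = -936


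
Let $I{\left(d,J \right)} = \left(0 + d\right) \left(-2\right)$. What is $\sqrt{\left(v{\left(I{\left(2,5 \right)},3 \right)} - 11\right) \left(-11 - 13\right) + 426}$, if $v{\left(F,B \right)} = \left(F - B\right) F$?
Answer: $3 \sqrt{2} \approx 4.2426$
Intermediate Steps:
$I{\left(d,J \right)} = - 2 d$ ($I{\left(d,J \right)} = d \left(-2\right) = - 2 d$)
$v{\left(F,B \right)} = F \left(F - B\right)$
$\sqrt{\left(v{\left(I{\left(2,5 \right)},3 \right)} - 11\right) \left(-11 - 13\right) + 426} = \sqrt{\left(\left(-2\right) 2 \left(\left(-2\right) 2 - 3\right) - 11\right) \left(-11 - 13\right) + 426} = \sqrt{\left(- 4 \left(-4 - 3\right) - 11\right) \left(-24\right) + 426} = \sqrt{\left(\left(-4\right) \left(-7\right) - 11\right) \left(-24\right) + 426} = \sqrt{\left(28 - 11\right) \left(-24\right) + 426} = \sqrt{17 \left(-24\right) + 426} = \sqrt{-408 + 426} = \sqrt{18} = 3 \sqrt{2}$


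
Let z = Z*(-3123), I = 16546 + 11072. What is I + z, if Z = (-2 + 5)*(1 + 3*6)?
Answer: -150393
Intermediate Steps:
I = 27618
Z = 57 (Z = 3*(1 + 18) = 3*19 = 57)
z = -178011 (z = 57*(-3123) = -178011)
I + z = 27618 - 178011 = -150393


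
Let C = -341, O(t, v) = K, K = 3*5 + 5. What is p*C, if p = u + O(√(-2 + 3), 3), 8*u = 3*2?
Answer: -28303/4 ≈ -7075.8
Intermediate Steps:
K = 20 (K = 15 + 5 = 20)
O(t, v) = 20
u = ¾ (u = (3*2)/8 = (⅛)*6 = ¾ ≈ 0.75000)
p = 83/4 (p = ¾ + 20 = 83/4 ≈ 20.750)
p*C = (83/4)*(-341) = -28303/4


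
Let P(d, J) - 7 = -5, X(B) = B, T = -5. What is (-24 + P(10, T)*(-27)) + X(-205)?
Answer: -283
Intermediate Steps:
P(d, J) = 2 (P(d, J) = 7 - 5 = 2)
(-24 + P(10, T)*(-27)) + X(-205) = (-24 + 2*(-27)) - 205 = (-24 - 54) - 205 = -78 - 205 = -283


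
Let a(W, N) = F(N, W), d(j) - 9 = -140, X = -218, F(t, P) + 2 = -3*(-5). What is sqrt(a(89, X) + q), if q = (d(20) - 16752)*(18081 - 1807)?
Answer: I*sqrt(274753929) ≈ 16576.0*I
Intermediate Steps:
F(t, P) = 13 (F(t, P) = -2 - 3*(-5) = -2 + 15 = 13)
d(j) = -131 (d(j) = 9 - 140 = -131)
a(W, N) = 13
q = -274753942 (q = (-131 - 16752)*(18081 - 1807) = -16883*16274 = -274753942)
sqrt(a(89, X) + q) = sqrt(13 - 274753942) = sqrt(-274753929) = I*sqrt(274753929)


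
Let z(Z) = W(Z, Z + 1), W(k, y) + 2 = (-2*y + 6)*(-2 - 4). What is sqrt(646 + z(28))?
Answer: 2*sqrt(239) ≈ 30.919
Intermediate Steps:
W(k, y) = -38 + 12*y (W(k, y) = -2 + (-2*y + 6)*(-2 - 4) = -2 + (6 - 2*y)*(-6) = -2 + (-36 + 12*y) = -38 + 12*y)
z(Z) = -26 + 12*Z (z(Z) = -38 + 12*(Z + 1) = -38 + 12*(1 + Z) = -38 + (12 + 12*Z) = -26 + 12*Z)
sqrt(646 + z(28)) = sqrt(646 + (-26 + 12*28)) = sqrt(646 + (-26 + 336)) = sqrt(646 + 310) = sqrt(956) = 2*sqrt(239)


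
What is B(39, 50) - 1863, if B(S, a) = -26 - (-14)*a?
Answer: -1189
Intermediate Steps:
B(S, a) = -26 + 14*a
B(39, 50) - 1863 = (-26 + 14*50) - 1863 = (-26 + 700) - 1863 = 674 - 1863 = -1189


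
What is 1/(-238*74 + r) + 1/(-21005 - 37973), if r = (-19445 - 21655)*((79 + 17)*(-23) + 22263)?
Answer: -412168545/24307137244768 ≈ -1.6957e-5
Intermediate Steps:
r = -824260500 (r = -41100*(96*(-23) + 22263) = -41100*(-2208 + 22263) = -41100*20055 = -824260500)
1/(-238*74 + r) + 1/(-21005 - 37973) = 1/(-238*74 - 824260500) + 1/(-21005 - 37973) = 1/(-17612 - 824260500) + 1/(-58978) = 1/(-824278112) - 1/58978 = -1/824278112 - 1/58978 = -412168545/24307137244768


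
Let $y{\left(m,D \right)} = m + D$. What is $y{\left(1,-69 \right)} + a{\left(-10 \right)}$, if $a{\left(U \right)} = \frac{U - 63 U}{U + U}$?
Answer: $-99$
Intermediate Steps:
$y{\left(m,D \right)} = D + m$
$a{\left(U \right)} = -31$ ($a{\left(U \right)} = \frac{\left(-62\right) U}{2 U} = - 62 U \frac{1}{2 U} = -31$)
$y{\left(1,-69 \right)} + a{\left(-10 \right)} = \left(-69 + 1\right) - 31 = -68 - 31 = -99$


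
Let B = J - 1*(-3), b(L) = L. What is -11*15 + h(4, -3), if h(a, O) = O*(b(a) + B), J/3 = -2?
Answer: -168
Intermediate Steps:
J = -6 (J = 3*(-2) = -6)
B = -3 (B = -6 - 1*(-3) = -6 + 3 = -3)
h(a, O) = O*(-3 + a) (h(a, O) = O*(a - 3) = O*(-3 + a))
-11*15 + h(4, -3) = -11*15 - 3*(-3 + 4) = -165 - 3*1 = -165 - 3 = -168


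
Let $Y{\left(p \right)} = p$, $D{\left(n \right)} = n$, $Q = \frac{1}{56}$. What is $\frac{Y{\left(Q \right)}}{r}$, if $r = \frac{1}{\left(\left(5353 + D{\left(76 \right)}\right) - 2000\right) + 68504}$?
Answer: $\frac{71933}{56} \approx 1284.5$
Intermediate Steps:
$Q = \frac{1}{56} \approx 0.017857$
$r = \frac{1}{71933}$ ($r = \frac{1}{\left(\left(5353 + 76\right) - 2000\right) + 68504} = \frac{1}{\left(5429 - 2000\right) + 68504} = \frac{1}{3429 + 68504} = \frac{1}{71933} \approx 1.3902 \cdot 10^{-5}$)
$\frac{Y{\left(Q \right)}}{r} = \frac{\frac{1}{\frac{1}{71933}}}{56} = \frac{1}{56} \cdot 71933 = \frac{71933}{56}$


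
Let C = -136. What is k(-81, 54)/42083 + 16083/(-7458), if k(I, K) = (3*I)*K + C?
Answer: -258566351/104618338 ≈ -2.4715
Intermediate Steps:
k(I, K) = -136 + 3*I*K (k(I, K) = (3*I)*K - 136 = 3*I*K - 136 = -136 + 3*I*K)
k(-81, 54)/42083 + 16083/(-7458) = (-136 + 3*(-81)*54)/42083 + 16083/(-7458) = (-136 - 13122)*(1/42083) + 16083*(-1/7458) = -13258*1/42083 - 5361/2486 = -13258/42083 - 5361/2486 = -258566351/104618338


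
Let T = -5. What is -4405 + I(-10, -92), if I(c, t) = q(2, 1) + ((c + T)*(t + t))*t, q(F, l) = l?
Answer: -258324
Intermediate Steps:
I(c, t) = 1 + 2*t²*(-5 + c) (I(c, t) = 1 + ((c - 5)*(t + t))*t = 1 + ((-5 + c)*(2*t))*t = 1 + (2*t*(-5 + c))*t = 1 + 2*t²*(-5 + c))
-4405 + I(-10, -92) = -4405 + (1 - 10*(-92)² + 2*(-10)*(-92)²) = -4405 + (1 - 10*8464 + 2*(-10)*8464) = -4405 + (1 - 84640 - 169280) = -4405 - 253919 = -258324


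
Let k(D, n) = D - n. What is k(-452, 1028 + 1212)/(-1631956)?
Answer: 673/407989 ≈ 0.0016496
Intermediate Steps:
k(-452, 1028 + 1212)/(-1631956) = (-452 - (1028 + 1212))/(-1631956) = (-452 - 1*2240)*(-1/1631956) = (-452 - 2240)*(-1/1631956) = -2692*(-1/1631956) = 673/407989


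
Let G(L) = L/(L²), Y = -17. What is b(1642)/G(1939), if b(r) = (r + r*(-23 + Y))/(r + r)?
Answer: -75621/2 ≈ -37811.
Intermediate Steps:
G(L) = 1/L (G(L) = L/L² = 1/L)
b(r) = -39/2 (b(r) = (r + r*(-23 - 17))/(r + r) = (r + r*(-40))/((2*r)) = (r - 40*r)*(1/(2*r)) = (-39*r)*(1/(2*r)) = -39/2)
b(1642)/G(1939) = -39/(2*(1/1939)) = -39/(2*1/1939) = -39/2*1939 = -75621/2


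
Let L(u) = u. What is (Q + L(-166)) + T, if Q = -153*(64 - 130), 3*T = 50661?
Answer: 26819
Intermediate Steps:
T = 16887 (T = (⅓)*50661 = 16887)
Q = 10098 (Q = -153*(-66) = 10098)
(Q + L(-166)) + T = (10098 - 166) + 16887 = 9932 + 16887 = 26819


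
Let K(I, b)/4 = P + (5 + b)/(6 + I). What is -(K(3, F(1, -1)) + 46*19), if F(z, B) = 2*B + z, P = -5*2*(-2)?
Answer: -8602/9 ≈ -955.78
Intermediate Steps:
P = 20 (P = -10*(-2) = 20)
F(z, B) = z + 2*B
K(I, b) = 80 + 4*(5 + b)/(6 + I) (K(I, b) = 4*(20 + (5 + b)/(6 + I)) = 80 + 4*(5 + b)/(6 + I))
-(K(3, F(1, -1)) + 46*19) = -(4*(125 + (1 + 2*(-1)) + 20*3)/(6 + 3) + 46*19) = -(4*(125 + (1 - 2) + 60)/9 + 874) = -(4*(⅑)*(125 - 1 + 60) + 874) = -(4*(⅑)*184 + 874) = -(736/9 + 874) = -1*8602/9 = -8602/9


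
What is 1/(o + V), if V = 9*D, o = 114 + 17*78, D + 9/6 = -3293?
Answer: -2/56421 ≈ -3.5448e-5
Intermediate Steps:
D = -6589/2 (D = -3/2 - 3293 = -6589/2 ≈ -3294.5)
o = 1440 (o = 114 + 1326 = 1440)
V = -59301/2 (V = 9*(-6589/2) = -59301/2 ≈ -29651.)
1/(o + V) = 1/(1440 - 59301/2) = 1/(-56421/2) = -2/56421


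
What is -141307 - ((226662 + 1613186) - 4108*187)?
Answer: -1212959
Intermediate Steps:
-141307 - ((226662 + 1613186) - 4108*187) = -141307 - (1839848 - 768196) = -141307 - 1*1071652 = -141307 - 1071652 = -1212959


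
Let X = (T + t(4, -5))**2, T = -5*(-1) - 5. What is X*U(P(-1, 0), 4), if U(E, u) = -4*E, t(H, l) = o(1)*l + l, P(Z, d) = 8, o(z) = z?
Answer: -3200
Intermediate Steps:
T = 0 (T = 5 - 5 = 0)
t(H, l) = 2*l (t(H, l) = 1*l + l = l + l = 2*l)
X = 100 (X = (0 + 2*(-5))**2 = (0 - 10)**2 = (-10)**2 = 100)
X*U(P(-1, 0), 4) = 100*(-4*8) = 100*(-32) = -3200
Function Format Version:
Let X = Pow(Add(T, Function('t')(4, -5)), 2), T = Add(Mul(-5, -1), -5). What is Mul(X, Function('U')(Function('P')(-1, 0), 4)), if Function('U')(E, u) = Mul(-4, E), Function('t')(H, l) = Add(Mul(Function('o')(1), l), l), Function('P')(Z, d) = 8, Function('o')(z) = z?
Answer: -3200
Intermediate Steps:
T = 0 (T = Add(5, -5) = 0)
Function('t')(H, l) = Mul(2, l) (Function('t')(H, l) = Add(Mul(1, l), l) = Add(l, l) = Mul(2, l))
X = 100 (X = Pow(Add(0, Mul(2, -5)), 2) = Pow(Add(0, -10), 2) = Pow(-10, 2) = 100)
Mul(X, Function('U')(Function('P')(-1, 0), 4)) = Mul(100, Mul(-4, 8)) = Mul(100, -32) = -3200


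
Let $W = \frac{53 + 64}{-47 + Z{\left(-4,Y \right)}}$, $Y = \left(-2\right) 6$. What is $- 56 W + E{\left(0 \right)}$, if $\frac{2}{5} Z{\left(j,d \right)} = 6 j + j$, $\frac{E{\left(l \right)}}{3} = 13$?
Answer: $95$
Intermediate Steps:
$Y = -12$
$E{\left(l \right)} = 39$ ($E{\left(l \right)} = 3 \cdot 13 = 39$)
$Z{\left(j,d \right)} = \frac{35 j}{2}$ ($Z{\left(j,d \right)} = \frac{5 \left(6 j + j\right)}{2} = \frac{5 \cdot 7 j}{2} = \frac{35 j}{2}$)
$W = -1$ ($W = \frac{53 + 64}{-47 + \frac{35}{2} \left(-4\right)} = \frac{117}{-47 - 70} = \frac{117}{-117} = 117 \left(- \frac{1}{117}\right) = -1$)
$- 56 W + E{\left(0 \right)} = \left(-56\right) \left(-1\right) + 39 = 56 + 39 = 95$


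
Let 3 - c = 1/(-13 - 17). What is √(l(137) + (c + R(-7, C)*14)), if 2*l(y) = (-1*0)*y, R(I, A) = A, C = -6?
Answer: I*√72870/30 ≈ 8.9982*I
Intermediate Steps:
l(y) = 0 (l(y) = ((-1*0)*y)/2 = (0*y)/2 = (½)*0 = 0)
c = 91/30 (c = 3 - 1/(-13 - 17) = 3 - 1/(-30) = 3 - 1*(-1/30) = 3 + 1/30 = 91/30 ≈ 3.0333)
√(l(137) + (c + R(-7, C)*14)) = √(0 + (91/30 - 6*14)) = √(0 + (91/30 - 84)) = √(0 - 2429/30) = √(-2429/30) = I*√72870/30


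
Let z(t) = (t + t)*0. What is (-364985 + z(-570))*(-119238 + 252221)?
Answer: -48536800255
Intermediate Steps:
z(t) = 0 (z(t) = (2*t)*0 = 0)
(-364985 + z(-570))*(-119238 + 252221) = (-364985 + 0)*(-119238 + 252221) = -364985*132983 = -48536800255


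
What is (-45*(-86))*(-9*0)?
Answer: 0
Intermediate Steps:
(-45*(-86))*(-9*0) = 3870*0 = 0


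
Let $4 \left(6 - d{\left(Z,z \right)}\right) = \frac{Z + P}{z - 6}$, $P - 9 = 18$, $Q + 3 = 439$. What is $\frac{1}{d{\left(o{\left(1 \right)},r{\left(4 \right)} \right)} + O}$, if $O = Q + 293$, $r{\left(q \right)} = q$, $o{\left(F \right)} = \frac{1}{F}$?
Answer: $\frac{2}{1477} \approx 0.0013541$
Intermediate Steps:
$Q = 436$ ($Q = -3 + 439 = 436$)
$P = 27$ ($P = 9 + 18 = 27$)
$O = 729$ ($O = 436 + 293 = 729$)
$d{\left(Z,z \right)} = 6 - \frac{27 + Z}{4 \left(-6 + z\right)}$ ($d{\left(Z,z \right)} = 6 - \frac{\left(Z + 27\right) \frac{1}{z - 6}}{4} = 6 - \frac{\left(27 + Z\right) \frac{1}{-6 + z}}{4} = 6 - \frac{\frac{1}{-6 + z} \left(27 + Z\right)}{4} = 6 - \frac{27 + Z}{4 \left(-6 + z\right)}$)
$\frac{1}{d{\left(o{\left(1 \right)},r{\left(4 \right)} \right)} + O} = \frac{1}{\frac{-171 - 1^{-1} + 24 \cdot 4}{4 \left(-6 + 4\right)} + 729} = \frac{1}{\frac{-171 - 1 + 96}{4 \left(-2\right)} + 729} = \frac{1}{\frac{1}{4} \left(- \frac{1}{2}\right) \left(-171 - 1 + 96\right) + 729} = \frac{1}{\frac{1}{4} \left(- \frac{1}{2}\right) \left(-76\right) + 729} = \frac{1}{\frac{19}{2} + 729} = \frac{1}{\frac{1477}{2}} = \frac{2}{1477}$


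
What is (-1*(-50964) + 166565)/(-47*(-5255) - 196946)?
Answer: 217529/50039 ≈ 4.3472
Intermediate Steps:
(-1*(-50964) + 166565)/(-47*(-5255) - 196946) = (50964 + 166565)/(246985 - 196946) = 217529/50039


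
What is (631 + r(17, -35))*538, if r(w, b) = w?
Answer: 348624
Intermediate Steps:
(631 + r(17, -35))*538 = (631 + 17)*538 = 648*538 = 348624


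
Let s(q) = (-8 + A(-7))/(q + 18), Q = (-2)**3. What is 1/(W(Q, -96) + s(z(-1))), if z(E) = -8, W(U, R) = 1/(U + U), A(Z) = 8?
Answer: -16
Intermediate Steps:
Q = -8
W(U, R) = 1/(2*U)
s(q) = 0 (s(q) = (-8 + 8)/(q + 18) = 0/(18 + q) = 0)
1/(W(Q, -96) + s(z(-1))) = 1/((1/2)/(-8) + 0) = 1/((1/2)*(-1/8) + 0) = 1/(-1/16 + 0) = 1/(-1/16) = -16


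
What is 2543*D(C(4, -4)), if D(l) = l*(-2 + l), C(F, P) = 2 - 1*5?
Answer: 38145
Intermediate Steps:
C(F, P) = -3 (C(F, P) = 2 - 5 = -3)
2543*D(C(4, -4)) = 2543*(-3*(-2 - 3)) = 2543*(-3*(-5)) = 2543*15 = 38145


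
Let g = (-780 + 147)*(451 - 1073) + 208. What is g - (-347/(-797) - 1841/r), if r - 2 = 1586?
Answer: 498577968265/1265636 ≈ 3.9393e+5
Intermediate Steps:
r = 1588 (r = 2 + 1586 = 1588)
g = 393934 (g = -633*(-622) + 208 = 393726 + 208 = 393934)
g - (-347/(-797) - 1841/r) = 393934 - (-347/(-797) - 1841/1588) = 393934 - (-347*(-1/797) - 1841*1/1588) = 393934 - (347/797 - 1841/1588) = 393934 - 1*(-916241/1265636) = 393934 + 916241/1265636 = 498577968265/1265636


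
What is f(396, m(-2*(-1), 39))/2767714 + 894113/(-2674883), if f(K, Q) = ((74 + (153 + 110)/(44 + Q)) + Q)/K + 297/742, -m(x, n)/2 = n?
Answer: -4120407830108607361/12326868386158348176 ≈ -0.33426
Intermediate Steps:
m(x, n) = -2*n
f(K, Q) = 297/742 + (74 + Q + 263/(44 + Q))/K (f(K, Q) = ((74 + 263/(44 + Q)) + Q)/K + 297*(1/742) = (74 + Q + 263/(44 + Q))/K + 297/742 = 297/742 + (74 + Q + 263/(44 + Q))/K)
f(396, m(-2*(-1), 39))/2767714 + 894113/(-2674883) = ((1/742)*(2611098 + 742*(-2*39)**2 + 13068*396 + 87556*(-2*39) + 297*396*(-2*39))/(396*(44 - 2*39)))/2767714 + 894113/(-2674883) = ((1/742)*(1/396)*(2611098 + 742*(-78)**2 + 5174928 + 87556*(-78) + 297*396*(-78))/(44 - 78))*(1/2767714) + 894113*(-1/2674883) = ((1/742)*(1/396)*(2611098 + 742*6084 + 5174928 - 6829368 - 9173736)/(-34))*(1/2767714) - 894113/2674883 = ((1/742)*(1/396)*(-1/34)*(2611098 + 4514328 + 5174928 - 6829368 - 9173736))*(1/2767714) - 894113/2674883 = ((1/742)*(1/396)*(-1/34)*(-3702750))*(1/2767714) - 894113/2674883 = (617125/1665048)*(1/2767714) - 894113/2674883 = 617125/4608376660272 - 894113/2674883 = -4120407830108607361/12326868386158348176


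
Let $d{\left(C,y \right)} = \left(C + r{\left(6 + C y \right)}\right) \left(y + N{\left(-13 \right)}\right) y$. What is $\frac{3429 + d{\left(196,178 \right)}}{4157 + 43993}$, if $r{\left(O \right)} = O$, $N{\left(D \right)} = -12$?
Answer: $\frac{1036842749}{48150} \approx 21534.0$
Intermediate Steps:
$d{\left(C,y \right)} = y \left(-12 + y\right) \left(6 + C + C y\right)$ ($d{\left(C,y \right)} = \left(C + \left(6 + C y\right)\right) \left(y - 12\right) y = \left(6 + C + C y\right) \left(-12 + y\right) y = \left(-12 + y\right) \left(6 + C + C y\right) y = y \left(-12 + y\right) \left(6 + C + C y\right)$)
$\frac{3429 + d{\left(196,178 \right)}}{4157 + 43993} = \frac{3429 + 178 \left(-72 - 2352 + 178 \left(6 + 196 \cdot 178\right) - 2156 \cdot 178\right)}{4157 + 43993} = \frac{3429 + 178 \left(-72 - 2352 + 178 \left(6 + 34888\right) - 383768\right)}{48150} = \left(3429 + 178 \left(-72 - 2352 + 178 \cdot 34894 - 383768\right)\right) \frac{1}{48150} = \left(3429 + 178 \left(-72 - 2352 + 6211132 - 383768\right)\right) \frac{1}{48150} = \left(3429 + 178 \cdot 5824940\right) \frac{1}{48150} = \left(3429 + 1036839320\right) \frac{1}{48150} = 1036842749 \cdot \frac{1}{48150} = \frac{1036842749}{48150}$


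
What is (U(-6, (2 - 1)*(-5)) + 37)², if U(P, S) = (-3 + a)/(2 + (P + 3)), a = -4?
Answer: 1936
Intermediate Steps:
U(P, S) = -7/(5 + P) (U(P, S) = (-3 - 4)/(2 + (P + 3)) = -7/(2 + (3 + P)) = -7/(5 + P))
(U(-6, (2 - 1)*(-5)) + 37)² = (-7/(5 - 6) + 37)² = (-7/(-1) + 37)² = (-7*(-1) + 37)² = (7 + 37)² = 44² = 1936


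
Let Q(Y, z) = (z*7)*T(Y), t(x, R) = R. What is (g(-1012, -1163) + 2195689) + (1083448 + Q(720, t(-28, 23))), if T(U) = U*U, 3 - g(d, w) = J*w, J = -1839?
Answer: 84602783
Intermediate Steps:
g(d, w) = 3 + 1839*w (g(d, w) = 3 - (-1839)*w = 3 + 1839*w)
T(U) = U²
Q(Y, z) = 7*z*Y² (Q(Y, z) = (z*7)*Y² = (7*z)*Y² = 7*z*Y²)
(g(-1012, -1163) + 2195689) + (1083448 + Q(720, t(-28, 23))) = ((3 + 1839*(-1163)) + 2195689) + (1083448 + 7*23*720²) = ((3 - 2138757) + 2195689) + (1083448 + 7*23*518400) = (-2138754 + 2195689) + (1083448 + 83462400) = 56935 + 84545848 = 84602783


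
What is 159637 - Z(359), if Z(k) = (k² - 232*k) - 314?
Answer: 114358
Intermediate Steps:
Z(k) = -314 + k² - 232*k
159637 - Z(359) = 159637 - (-314 + 359² - 232*359) = 159637 - (-314 + 128881 - 83288) = 159637 - 1*45279 = 159637 - 45279 = 114358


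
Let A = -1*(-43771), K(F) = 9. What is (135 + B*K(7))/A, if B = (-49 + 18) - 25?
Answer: -369/43771 ≈ -0.0084302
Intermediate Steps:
B = -56 (B = -31 - 25 = -56)
A = 43771
(135 + B*K(7))/A = (135 - 56*9)/43771 = (135 - 504)*(1/43771) = -369*1/43771 = -369/43771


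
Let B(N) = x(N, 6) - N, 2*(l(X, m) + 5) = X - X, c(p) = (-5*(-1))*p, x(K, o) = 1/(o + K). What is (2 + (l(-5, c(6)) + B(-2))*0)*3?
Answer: 6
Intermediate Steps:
x(K, o) = 1/(K + o)
c(p) = 5*p
l(X, m) = -5 (l(X, m) = -5 + (X - X)/2 = -5 + (½)*0 = -5 + 0 = -5)
B(N) = 1/(6 + N) - N (B(N) = 1/(N + 6) - N = 1/(6 + N) - N)
(2 + (l(-5, c(6)) + B(-2))*0)*3 = (2 + (-5 + (1 - 1*(-2)*(6 - 2))/(6 - 2))*0)*3 = (2 + (-5 + (1 - 1*(-2)*4)/4)*0)*3 = (2 + (-5 + (1 + 8)/4)*0)*3 = (2 + (-5 + (¼)*9)*0)*3 = (2 + (-5 + 9/4)*0)*3 = (2 - 11/4*0)*3 = (2 + 0)*3 = 2*3 = 6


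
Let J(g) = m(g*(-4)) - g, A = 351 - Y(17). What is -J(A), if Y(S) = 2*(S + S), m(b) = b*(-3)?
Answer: -3113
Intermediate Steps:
m(b) = -3*b
Y(S) = 4*S (Y(S) = 2*(2*S) = 4*S)
A = 283 (A = 351 - 4*17 = 351 - 1*68 = 351 - 68 = 283)
J(g) = 11*g (J(g) = -3*g*(-4) - g = -(-12)*g - g = 12*g - g = 11*g)
-J(A) = -11*283 = -1*3113 = -3113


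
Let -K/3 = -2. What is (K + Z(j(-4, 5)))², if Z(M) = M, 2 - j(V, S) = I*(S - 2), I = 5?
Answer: 49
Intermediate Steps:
K = 6 (K = -3*(-2) = 6)
j(V, S) = 12 - 5*S (j(V, S) = 2 - 5*(S - 2) = 2 - 5*(-2 + S) = 2 - (-10 + 5*S) = 2 + (10 - 5*S) = 12 - 5*S)
(K + Z(j(-4, 5)))² = (6 + (12 - 5*5))² = (6 + (12 - 25))² = (6 - 13)² = (-7)² = 49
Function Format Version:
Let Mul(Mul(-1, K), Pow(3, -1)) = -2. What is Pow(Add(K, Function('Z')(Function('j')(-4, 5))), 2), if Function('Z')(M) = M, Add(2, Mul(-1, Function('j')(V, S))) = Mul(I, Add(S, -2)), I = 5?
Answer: 49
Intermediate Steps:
K = 6 (K = Mul(-3, -2) = 6)
Function('j')(V, S) = Add(12, Mul(-5, S)) (Function('j')(V, S) = Add(2, Mul(-1, Mul(5, Add(S, -2)))) = Add(2, Mul(-1, Mul(5, Add(-2, S)))) = Add(2, Mul(-1, Add(-10, Mul(5, S)))) = Add(2, Add(10, Mul(-5, S))) = Add(12, Mul(-5, S)))
Pow(Add(K, Function('Z')(Function('j')(-4, 5))), 2) = Pow(Add(6, Add(12, Mul(-5, 5))), 2) = Pow(Add(6, Add(12, -25)), 2) = Pow(Add(6, -13), 2) = Pow(-7, 2) = 49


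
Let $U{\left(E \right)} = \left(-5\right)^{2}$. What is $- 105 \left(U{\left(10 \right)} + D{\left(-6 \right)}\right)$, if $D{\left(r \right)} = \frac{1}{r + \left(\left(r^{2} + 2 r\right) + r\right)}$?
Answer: $- \frac{10535}{4} \approx -2633.8$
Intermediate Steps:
$U{\left(E \right)} = 25$
$D{\left(r \right)} = \frac{1}{r^{2} + 4 r}$ ($D{\left(r \right)} = \frac{1}{r + \left(r^{2} + 3 r\right)} = \frac{1}{r^{2} + 4 r}$)
$- 105 \left(U{\left(10 \right)} + D{\left(-6 \right)}\right) = - 105 \left(25 + \frac{1}{\left(-6\right) \left(4 - 6\right)}\right) = - 105 \left(25 - \frac{1}{6 \left(-2\right)}\right) = - 105 \left(25 - - \frac{1}{12}\right) = - 105 \left(25 + \frac{1}{12}\right) = \left(-105\right) \frac{301}{12} = - \frac{10535}{4}$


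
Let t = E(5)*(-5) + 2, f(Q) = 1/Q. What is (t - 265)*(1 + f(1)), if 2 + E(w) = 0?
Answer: -506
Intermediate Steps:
E(w) = -2 (E(w) = -2 + 0 = -2)
t = 12 (t = -2*(-5) + 2 = 10 + 2 = 12)
(t - 265)*(1 + f(1)) = (12 - 265)*(1 + 1/1) = -253*(1 + 1) = -253*2 = -506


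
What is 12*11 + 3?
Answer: 135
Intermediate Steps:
12*11 + 3 = 132 + 3 = 135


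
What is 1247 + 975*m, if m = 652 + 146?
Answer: 779297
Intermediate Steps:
m = 798
1247 + 975*m = 1247 + 975*798 = 1247 + 778050 = 779297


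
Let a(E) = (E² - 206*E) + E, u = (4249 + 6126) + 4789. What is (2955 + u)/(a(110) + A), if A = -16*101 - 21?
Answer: -18119/12087 ≈ -1.4990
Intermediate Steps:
u = 15164 (u = 10375 + 4789 = 15164)
A = -1637 (A = -1616 - 21 = -1637)
a(E) = E² - 205*E
(2955 + u)/(a(110) + A) = (2955 + 15164)/(110*(-205 + 110) - 1637) = 18119/(110*(-95) - 1637) = 18119/(-10450 - 1637) = 18119/(-12087) = 18119*(-1/12087) = -18119/12087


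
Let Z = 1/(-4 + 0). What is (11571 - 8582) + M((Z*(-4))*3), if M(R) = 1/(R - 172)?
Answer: 505140/169 ≈ 2989.0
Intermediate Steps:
Z = -1/4 (Z = 1/(-4) = -1/4 ≈ -0.25000)
M(R) = 1/(-172 + R)
(11571 - 8582) + M((Z*(-4))*3) = (11571 - 8582) + 1/(-172 - 1/4*(-4)*3) = 2989 + 1/(-172 + 1*3) = 2989 + 1/(-172 + 3) = 2989 + 1/(-169) = 2989 - 1/169 = 505140/169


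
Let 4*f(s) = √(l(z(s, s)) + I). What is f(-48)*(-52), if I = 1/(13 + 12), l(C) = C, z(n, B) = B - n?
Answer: -13/5 ≈ -2.6000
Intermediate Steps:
I = 1/25 ≈ 0.040000
f(s) = 1/20 (f(s) = √((s - s) + 1/25)/4 = √(0 + 1/25)/4 = √(1/25)/4 = (¼)*(⅕) = 1/20)
f(-48)*(-52) = (1/20)*(-52) = -13/5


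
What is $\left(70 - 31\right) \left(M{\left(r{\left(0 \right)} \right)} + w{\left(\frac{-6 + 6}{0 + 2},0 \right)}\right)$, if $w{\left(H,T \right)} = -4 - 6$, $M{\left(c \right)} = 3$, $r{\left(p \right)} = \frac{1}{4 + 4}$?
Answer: $-273$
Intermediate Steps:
$r{\left(p \right)} = \frac{1}{8}$
$w{\left(H,T \right)} = -10$ ($w{\left(H,T \right)} = -4 - 6 = -10$)
$\left(70 - 31\right) \left(M{\left(r{\left(0 \right)} \right)} + w{\left(\frac{-6 + 6}{0 + 2},0 \right)}\right) = \left(70 - 31\right) \left(3 - 10\right) = 39 \left(-7\right) = -273$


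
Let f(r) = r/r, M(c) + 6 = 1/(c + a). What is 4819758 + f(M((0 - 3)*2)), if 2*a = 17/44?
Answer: 4819759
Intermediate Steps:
a = 17/88 (a = (17/44)/2 = (17*(1/44))/2 = (½)*(17/44) = 17/88 ≈ 0.19318)
M(c) = -6 + 1/(17/88 + c) (M(c) = -6 + 1/(c + 17/88) = -6 + 1/(17/88 + c))
f(r) = 1
4819758 + f(M((0 - 3)*2)) = 4819758 + 1 = 4819759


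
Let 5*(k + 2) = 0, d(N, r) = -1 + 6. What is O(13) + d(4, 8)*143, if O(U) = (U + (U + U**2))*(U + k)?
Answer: 2860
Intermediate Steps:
d(N, r) = 5
k = -2 (k = -2 + (1/5)*0 = -2 + 0 = -2)
O(U) = (-2 + U)*(U**2 + 2*U) (O(U) = (U + (U + U**2))*(U - 2) = (U**2 + 2*U)*(-2 + U) = (-2 + U)*(U**2 + 2*U))
O(13) + d(4, 8)*143 = 13*(-4 + 13**2) + 5*143 = 13*(-4 + 169) + 715 = 13*165 + 715 = 2145 + 715 = 2860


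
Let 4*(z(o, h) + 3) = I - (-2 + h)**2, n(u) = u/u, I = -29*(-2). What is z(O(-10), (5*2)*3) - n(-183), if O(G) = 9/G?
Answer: -371/2 ≈ -185.50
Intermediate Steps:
I = 58
n(u) = 1
z(o, h) = 23/2 - (-2 + h)**2/4 (z(o, h) = -3 + (58 - (-2 + h)**2)/4 = -3 + (29/2 - (-2 + h)**2/4) = 23/2 - (-2 + h)**2/4)
z(O(-10), (5*2)*3) - n(-183) = (23/2 - (-2 + (5*2)*3)**2/4) - 1*1 = (23/2 - (-2 + 10*3)**2/4) - 1 = (23/2 - (-2 + 30)**2/4) - 1 = (23/2 - 1/4*28**2) - 1 = (23/2 - 1/4*784) - 1 = (23/2 - 196) - 1 = -369/2 - 1 = -371/2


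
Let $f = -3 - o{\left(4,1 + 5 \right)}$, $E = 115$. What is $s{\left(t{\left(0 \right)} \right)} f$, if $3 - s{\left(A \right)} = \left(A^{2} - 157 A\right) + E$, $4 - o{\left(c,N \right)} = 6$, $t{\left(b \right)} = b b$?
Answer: $112$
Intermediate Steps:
$t{\left(b \right)} = b^{2}$
$o{\left(c,N \right)} = -2$ ($o{\left(c,N \right)} = 4 - 6 = -2$)
$f = -1$ ($f = -3 - -2 = -3 + 2 = -1$)
$s{\left(A \right)} = -112 - A^{2} + 157 A$ ($s{\left(A \right)} = 3 - \left(\left(A^{2} - 157 A\right) + 115\right) = 3 - \left(115 + A^{2} - 157 A\right) = -112 - A^{2} + 157 A$)
$s{\left(t{\left(0 \right)} \right)} f = \left(-112 - \left(0^{2}\right)^{2} + 157 \cdot 0^{2}\right) \left(-1\right) = \left(-112 - 0^{2} + 157 \cdot 0\right) \left(-1\right) = \left(-112 - 0 + 0\right) \left(-1\right) = \left(-112 + 0 + 0\right) \left(-1\right) = \left(-112\right) \left(-1\right) = 112$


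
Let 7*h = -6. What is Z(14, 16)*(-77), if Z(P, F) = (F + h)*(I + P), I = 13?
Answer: -31482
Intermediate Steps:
h = -6/7 (h = (⅐)*(-6) = -6/7 ≈ -0.85714)
Z(P, F) = (13 + P)*(-6/7 + F) (Z(P, F) = (F - 6/7)*(13 + P) = (-6/7 + F)*(13 + P) = (13 + P)*(-6/7 + F))
Z(14, 16)*(-77) = (-78/7 + 13*16 - 6/7*14 + 16*14)*(-77) = (-78/7 + 208 - 12 + 224)*(-77) = (2862/7)*(-77) = -31482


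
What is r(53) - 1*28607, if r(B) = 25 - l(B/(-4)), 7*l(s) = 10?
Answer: -200084/7 ≈ -28583.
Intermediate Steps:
l(s) = 10/7 (l(s) = (1/7)*10 = 10/7)
r(B) = 165/7 (r(B) = 25 - 1*10/7 = 25 - 10/7 = 165/7)
r(53) - 1*28607 = 165/7 - 1*28607 = 165/7 - 28607 = -200084/7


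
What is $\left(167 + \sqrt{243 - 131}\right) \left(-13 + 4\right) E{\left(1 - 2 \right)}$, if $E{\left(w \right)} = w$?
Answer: $1503 + 36 \sqrt{7} \approx 1598.2$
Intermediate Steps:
$\left(167 + \sqrt{243 - 131}\right) \left(-13 + 4\right) E{\left(1 - 2 \right)} = \left(167 + \sqrt{243 - 131}\right) \left(-13 + 4\right) \left(1 - 2\right) = \left(167 + \sqrt{112}\right) \left(- 9 \left(1 - 2\right)\right) = \left(167 + 4 \sqrt{7}\right) \left(\left(-9\right) \left(-1\right)\right) = \left(167 + 4 \sqrt{7}\right) 9 = 1503 + 36 \sqrt{7}$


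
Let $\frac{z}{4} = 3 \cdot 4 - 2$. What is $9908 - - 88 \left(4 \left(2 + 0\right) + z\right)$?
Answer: $14132$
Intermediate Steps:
$z = 40$ ($z = 4 \left(3 \cdot 4 - 2\right) = 4 \left(12 - 2\right) = 4 \cdot 10 = 40$)
$9908 - - 88 \left(4 \left(2 + 0\right) + z\right) = 9908 - - 88 \left(4 \left(2 + 0\right) + 40\right) = 9908 - - 88 \left(4 \cdot 2 + 40\right) = 9908 - - 88 \left(8 + 40\right) = 9908 - \left(-88\right) 48 = 9908 - -4224 = 9908 + 4224 = 14132$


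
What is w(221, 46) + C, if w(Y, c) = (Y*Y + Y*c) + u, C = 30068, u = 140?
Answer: 89215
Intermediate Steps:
w(Y, c) = 140 + Y**2 + Y*c (w(Y, c) = (Y*Y + Y*c) + 140 = (Y**2 + Y*c) + 140 = 140 + Y**2 + Y*c)
w(221, 46) + C = (140 + 221**2 + 221*46) + 30068 = (140 + 48841 + 10166) + 30068 = 59147 + 30068 = 89215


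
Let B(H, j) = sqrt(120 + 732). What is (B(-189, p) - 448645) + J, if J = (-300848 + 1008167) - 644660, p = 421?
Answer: -385986 + 2*sqrt(213) ≈ -3.8596e+5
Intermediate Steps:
B(H, j) = 2*sqrt(213) (B(H, j) = sqrt(852) = 2*sqrt(213))
J = 62659 (J = 707319 - 644660 = 62659)
(B(-189, p) - 448645) + J = (2*sqrt(213) - 448645) + 62659 = (-448645 + 2*sqrt(213)) + 62659 = -385986 + 2*sqrt(213)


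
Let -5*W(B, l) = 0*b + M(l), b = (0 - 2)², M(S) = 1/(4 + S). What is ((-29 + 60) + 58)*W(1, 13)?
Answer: -89/85 ≈ -1.0471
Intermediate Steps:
b = 4 (b = (-2)² = 4)
W(B, l) = -1/(5*(4 + l)) (W(B, l) = -(0*4 + 1/(4 + l))/5 = -(0 + 1/(4 + l))/5 = -1/(5*(4 + l)))
((-29 + 60) + 58)*W(1, 13) = ((-29 + 60) + 58)*(-1/(20 + 5*13)) = (31 + 58)*(-1/(20 + 65)) = 89*(-1/85) = -89/85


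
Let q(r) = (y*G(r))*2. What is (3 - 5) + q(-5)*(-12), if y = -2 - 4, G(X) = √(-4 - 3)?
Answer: -2 + 144*I*√7 ≈ -2.0 + 380.99*I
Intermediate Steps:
G(X) = I*√7 (G(X) = √(-7) = I*√7)
y = -6
q(r) = -12*I*√7 (q(r) = -6*I*√7*2 = -12*I*√7)
(3 - 5) + q(-5)*(-12) = (3 - 5) - 12*I*√7*(-12) = -2 + 144*I*√7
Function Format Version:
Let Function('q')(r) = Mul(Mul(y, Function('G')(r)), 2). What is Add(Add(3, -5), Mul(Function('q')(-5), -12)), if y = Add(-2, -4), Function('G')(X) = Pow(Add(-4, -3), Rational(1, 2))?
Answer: Add(-2, Mul(144, I, Pow(7, Rational(1, 2)))) ≈ Add(-2.0000, Mul(380.99, I))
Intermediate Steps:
Function('G')(X) = Mul(I, Pow(7, Rational(1, 2))) (Function('G')(X) = Pow(-7, Rational(1, 2)) = Mul(I, Pow(7, Rational(1, 2))))
y = -6
Function('q')(r) = Mul(-12, I, Pow(7, Rational(1, 2))) (Function('q')(r) = Mul(Mul(-6, Mul(I, Pow(7, Rational(1, 2)))), 2) = Mul(Mul(-6, I, Pow(7, Rational(1, 2))), 2) = Mul(-12, I, Pow(7, Rational(1, 2))))
Add(Add(3, -5), Mul(Function('q')(-5), -12)) = Add(Add(3, -5), Mul(Mul(-12, I, Pow(7, Rational(1, 2))), -12)) = Add(-2, Mul(144, I, Pow(7, Rational(1, 2))))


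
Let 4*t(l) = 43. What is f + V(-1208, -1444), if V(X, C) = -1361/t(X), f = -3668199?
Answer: -157738001/43 ≈ -3.6683e+6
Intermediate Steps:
t(l) = 43/4 (t(l) = (1/4)*43 = 43/4)
V(X, C) = -5444/43 (V(X, C) = -1361/43/4 = -1361*4/43 = -5444/43)
f + V(-1208, -1444) = -3668199 - 5444/43 = -157738001/43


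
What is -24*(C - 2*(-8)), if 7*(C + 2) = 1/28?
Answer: -16470/49 ≈ -336.12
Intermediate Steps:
C = -391/196 (C = -2 + (⅐)/28 = -2 + (⅐)*(1/28) = -2 + 1/196 = -391/196 ≈ -1.9949)
-24*(C - 2*(-8)) = -24*(-391/196 - 2*(-8)) = -24*(-391/196 + 16) = -24*2745/196 = -16470/49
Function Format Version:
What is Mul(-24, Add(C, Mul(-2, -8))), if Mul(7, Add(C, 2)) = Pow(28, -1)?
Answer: Rational(-16470, 49) ≈ -336.12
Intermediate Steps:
C = Rational(-391, 196) (C = Add(-2, Mul(Rational(1, 7), Pow(28, -1))) = Add(-2, Mul(Rational(1, 7), Rational(1, 28))) = Add(-2, Rational(1, 196)) = Rational(-391, 196) ≈ -1.9949)
Mul(-24, Add(C, Mul(-2, -8))) = Mul(-24, Add(Rational(-391, 196), Mul(-2, -8))) = Mul(-24, Add(Rational(-391, 196), 16)) = Mul(-24, Rational(2745, 196)) = Rational(-16470, 49)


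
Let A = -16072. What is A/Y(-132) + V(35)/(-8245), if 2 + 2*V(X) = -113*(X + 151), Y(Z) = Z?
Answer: 6695048/54417 ≈ 123.03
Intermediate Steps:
V(X) = -17065/2 - 113*X/2 (V(X) = -1 + (-113*(X + 151))/2 = -1 + (-113*(151 + X))/2 = -1 + (-17063 - 113*X)/2 = -1 + (-17063/2 - 113*X/2) = -17065/2 - 113*X/2)
A/Y(-132) + V(35)/(-8245) = -16072/(-132) + (-17065/2 - 113/2*35)/(-8245) = -16072*(-1/132) + (-17065/2 - 3955/2)*(-1/8245) = 4018/33 - 10510*(-1/8245) = 4018/33 + 2102/1649 = 6695048/54417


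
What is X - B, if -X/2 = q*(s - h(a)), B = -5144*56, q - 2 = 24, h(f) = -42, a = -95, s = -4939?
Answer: 542708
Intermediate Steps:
q = 26 (q = 2 + 24 = 26)
B = -288064
X = 254644 (X = -52*(-4939 - 1*(-42)) = -52*(-4939 + 42) = -52*(-4897) = -2*(-127322) = 254644)
X - B = 254644 - 1*(-288064) = 254644 + 288064 = 542708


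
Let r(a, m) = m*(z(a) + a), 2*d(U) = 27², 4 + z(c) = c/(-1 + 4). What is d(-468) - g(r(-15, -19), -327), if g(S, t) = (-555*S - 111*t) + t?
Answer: 434949/2 ≈ 2.1747e+5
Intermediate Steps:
z(c) = -4 + c/3 (z(c) = -4 + c/(-1 + 4) = -4 + c/3)
d(U) = 729/2 (d(U) = (½)*27² = (½)*729 = 729/2)
r(a, m) = m*(-4 + 4*a/3) (r(a, m) = m*((-4 + a/3) + a) = m*(-4 + 4*a/3))
g(S, t) = -555*S - 110*t
d(-468) - g(r(-15, -19), -327) = 729/2 - (-740*(-19)*(-3 - 15) - 110*(-327)) = 729/2 - (-740*(-19)*(-18) + 35970) = 729/2 - (-555*456 + 35970) = 729/2 - (-253080 + 35970) = 729/2 - 1*(-217110) = 729/2 + 217110 = 434949/2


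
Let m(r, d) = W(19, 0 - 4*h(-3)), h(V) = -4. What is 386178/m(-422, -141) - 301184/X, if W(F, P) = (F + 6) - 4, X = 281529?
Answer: 36237993766/1970703 ≈ 18388.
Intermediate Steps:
W(F, P) = 2 + F (W(F, P) = (6 + F) - 4 = 2 + F)
m(r, d) = 21 (m(r, d) = 2 + 19 = 21)
386178/m(-422, -141) - 301184/X = 386178/21 - 301184/281529 = 386178*(1/21) - 301184*1/281529 = 128726/7 - 301184/281529 = 36237993766/1970703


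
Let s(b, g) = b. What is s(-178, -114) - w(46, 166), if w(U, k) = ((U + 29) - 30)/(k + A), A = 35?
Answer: -11941/67 ≈ -178.22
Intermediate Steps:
w(U, k) = (-1 + U)/(35 + k) (w(U, k) = ((U + 29) - 30)/(k + 35) = ((29 + U) - 30)/(35 + k) = (-1 + U)/(35 + k))
s(-178, -114) - w(46, 166) = -178 - (-1 + 46)/(35 + 166) = -178 - 45/201 = -178 - 1*15/67 = -178 - 15/67 = -11941/67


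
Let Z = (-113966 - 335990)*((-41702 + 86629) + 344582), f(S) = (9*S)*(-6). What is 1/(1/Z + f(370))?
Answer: -175261911604/3501732993847921 ≈ -5.0050e-5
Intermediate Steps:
f(S) = -54*S
Z = -175261911604 (Z = -449956*(44927 + 344582) = -449956*389509 = -175261911604)
1/(1/Z + f(370)) = 1/(1/(-175261911604) - 54*370) = 1/(-1/175261911604 - 19980) = 1/(-3501732993847921/175261911604) = -175261911604/3501732993847921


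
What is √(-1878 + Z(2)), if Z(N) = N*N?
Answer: I*√1874 ≈ 43.29*I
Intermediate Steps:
Z(N) = N²
√(-1878 + Z(2)) = √(-1878 + 2²) = √(-1878 + 4) = √(-1874) = I*√1874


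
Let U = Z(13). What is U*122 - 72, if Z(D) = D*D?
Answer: 20546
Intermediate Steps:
Z(D) = D²
U = 169 (U = 13² = 169)
U*122 - 72 = 169*122 - 72 = 20618 - 72 = 20546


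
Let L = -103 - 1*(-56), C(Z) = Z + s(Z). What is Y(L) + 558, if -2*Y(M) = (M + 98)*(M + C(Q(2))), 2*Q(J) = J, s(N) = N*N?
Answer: 3411/2 ≈ 1705.5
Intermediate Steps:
s(N) = N**2
Q(J) = J/2
C(Z) = Z + Z**2
L = -47 (L = -103 + 56 = -47)
Y(M) = -(2 + M)*(98 + M)/2 (Y(M) = -(M + 98)*(M + ((1/2)*2)*(1 + (1/2)*2))/2 = -(98 + M)*(M + 1*(1 + 1))/2 = -(98 + M)*(M + 1*2)/2 = -(98 + M)*(M + 2)/2 = -(98 + M)*(2 + M)/2 = -(2 + M)*(98 + M)/2)
Y(L) + 558 = (-98 - 50*(-47) - 1/2*(-47)**2) + 558 = (-98 + 2350 - 1/2*2209) + 558 = (-98 + 2350 - 2209/2) + 558 = 2295/2 + 558 = 3411/2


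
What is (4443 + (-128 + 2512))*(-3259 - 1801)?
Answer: -34544620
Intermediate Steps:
(4443 + (-128 + 2512))*(-3259 - 1801) = (4443 + 2384)*(-5060) = 6827*(-5060) = -34544620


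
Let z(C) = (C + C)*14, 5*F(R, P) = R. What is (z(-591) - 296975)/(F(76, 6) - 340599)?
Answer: 1567615/1702919 ≈ 0.92055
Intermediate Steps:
F(R, P) = R/5
z(C) = 28*C (z(C) = (2*C)*14 = 28*C)
(z(-591) - 296975)/(F(76, 6) - 340599) = (28*(-591) - 296975)/((⅕)*76 - 340599) = (-16548 - 296975)/(76/5 - 340599) = -313523/(-1702919/5) = -313523*(-5/1702919) = 1567615/1702919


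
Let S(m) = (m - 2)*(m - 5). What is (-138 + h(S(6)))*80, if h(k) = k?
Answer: -10720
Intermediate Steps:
S(m) = (-5 + m)*(-2 + m) (S(m) = (-2 + m)*(-5 + m) = (-5 + m)*(-2 + m))
(-138 + h(S(6)))*80 = (-138 + (10 + 6² - 7*6))*80 = (-138 + (10 + 36 - 42))*80 = (-138 + 4)*80 = -134*80 = -10720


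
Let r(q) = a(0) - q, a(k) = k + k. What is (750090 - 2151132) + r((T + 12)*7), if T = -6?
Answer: -1401084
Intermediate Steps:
a(k) = 2*k
r(q) = -q (r(q) = 2*0 - q = 0 - q = -q)
(750090 - 2151132) + r((T + 12)*7) = (750090 - 2151132) - (-6 + 12)*7 = -1401042 - 6*7 = -1401042 - 1*42 = -1401042 - 42 = -1401084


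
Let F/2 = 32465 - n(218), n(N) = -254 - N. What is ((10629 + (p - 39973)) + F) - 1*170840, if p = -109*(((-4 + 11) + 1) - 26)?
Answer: -132348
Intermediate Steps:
p = 1962 (p = -109*((7 + 1) - 26) = -109*(8 - 26) = -109*(-18) = 1962)
F = 65874 (F = 2*(32465 - (-254 - 1*218)) = 2*(32465 - (-254 - 218)) = 2*(32465 - 1*(-472)) = 2*(32465 + 472) = 2*32937 = 65874)
((10629 + (p - 39973)) + F) - 1*170840 = ((10629 + (1962 - 39973)) + 65874) - 1*170840 = ((10629 - 38011) + 65874) - 170840 = (-27382 + 65874) - 170840 = 38492 - 170840 = -132348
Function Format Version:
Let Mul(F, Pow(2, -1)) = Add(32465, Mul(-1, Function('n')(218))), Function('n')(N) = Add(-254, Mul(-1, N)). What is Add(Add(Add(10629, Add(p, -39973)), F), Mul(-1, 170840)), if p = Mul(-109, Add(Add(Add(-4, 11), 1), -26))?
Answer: -132348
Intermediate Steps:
p = 1962 (p = Mul(-109, Add(Add(7, 1), -26)) = Mul(-109, Add(8, -26)) = Mul(-109, -18) = 1962)
F = 65874 (F = Mul(2, Add(32465, Mul(-1, Add(-254, Mul(-1, 218))))) = Mul(2, Add(32465, Mul(-1, Add(-254, -218)))) = Mul(2, Add(32465, Mul(-1, -472))) = Mul(2, Add(32465, 472)) = Mul(2, 32937) = 65874)
Add(Add(Add(10629, Add(p, -39973)), F), Mul(-1, 170840)) = Add(Add(Add(10629, Add(1962, -39973)), 65874), Mul(-1, 170840)) = Add(Add(Add(10629, -38011), 65874), -170840) = Add(Add(-27382, 65874), -170840) = Add(38492, -170840) = -132348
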